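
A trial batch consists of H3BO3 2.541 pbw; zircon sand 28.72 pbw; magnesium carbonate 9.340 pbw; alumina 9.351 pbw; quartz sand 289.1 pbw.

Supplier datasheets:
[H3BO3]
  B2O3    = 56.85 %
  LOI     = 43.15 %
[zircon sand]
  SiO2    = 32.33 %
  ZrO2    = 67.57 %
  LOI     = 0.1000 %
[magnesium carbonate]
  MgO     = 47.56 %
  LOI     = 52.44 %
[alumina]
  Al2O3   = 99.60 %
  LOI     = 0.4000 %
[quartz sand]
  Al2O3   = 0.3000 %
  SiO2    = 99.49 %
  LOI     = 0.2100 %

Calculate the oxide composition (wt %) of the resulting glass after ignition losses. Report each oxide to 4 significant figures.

Each numeric step keeps full precision through every step — in-progress results are shown, rounded to 4 significant digits, within the worked lines. Each reported result sees exactly one rounding. All derived quantities (five oxide percentages, net glass mass, the yield, LOI, the totals) are rebuilt from the batch weights per 332.4 pbw of glass in exact precision, exactly as printed in the problem or the answer.
Oxide masses out of the charge:
  B2O3: 2.541·0.5685 = 1.445 pbw
  Al2O3: 9.351·0.9960 + 289.1·0.003000 = 10.18 pbw
  SiO2: 28.72·0.3233 + 289.1·0.9949 = 296.9 pbw
  ZrO2: 28.72·0.6757 = 19.41 pbw
  MgO: 9.340·0.4756 = 4.442 pbw
LOI: 2.541·0.4315 + 28.72·0.001000 + 9.340·0.5244 + 9.351·0.004000 + 289.1·0.002100 = 6.668 pbw
Glass mass = batch − LOI = 339.1 − 6.668 = 332.4 pbw (equal to the oxide-mass sum)
each wt % is 100 × oxide ÷ glass

Glass mass = 332.4 pbw (batch 339.1 − LOI 6.668).
Composition: B2O3 0.4346%, Al2O3 3.063%, SiO2 89.33%, ZrO2 5.838%, MgO 1.336%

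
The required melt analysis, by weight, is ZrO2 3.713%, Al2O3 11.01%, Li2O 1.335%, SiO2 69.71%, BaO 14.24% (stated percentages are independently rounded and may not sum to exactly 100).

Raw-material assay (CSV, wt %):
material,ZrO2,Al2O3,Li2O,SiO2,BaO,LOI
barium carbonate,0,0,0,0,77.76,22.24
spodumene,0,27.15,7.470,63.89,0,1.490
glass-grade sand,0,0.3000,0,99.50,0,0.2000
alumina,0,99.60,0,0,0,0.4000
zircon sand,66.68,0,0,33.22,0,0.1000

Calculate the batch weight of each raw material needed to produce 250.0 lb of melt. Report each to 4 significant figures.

All internal work runs at exact precision in all steps — values along the way are printed, rounded to 4 significant digits, on the page. Each reported result takes just one rounding — derived quantities, including the five compositions, the yield, ignition loss, totals, net glass mass, are carried from the batch weights for 250.0 lb of glass in full float precision, as quoted within the problem or the answer.
The oxide mass targets at 250.0 lb melt:
  ZrO2: 3.713% × 250.0 = 9.282 lb
  Al2O3: 11.01% × 250.0 = 27.52 lb
  Li2O: 1.335% × 250.0 = 3.338 lb
  SiO2: 69.71% × 250.0 = 174.3 lb
  BaO: 14.24% × 250.0 = 35.60 lb
Oxide-by-oxide audit working from each reported weight, at the basis given (each sum matches its target mass given rounding of the digits):
  ZrO2: 13.92·0.6668 = 9.282 lb (target 9.282 lb)
  Al2O3: 44.68·0.2715 + 141.8·0.003000 + 15.03·0.9960 = 27.53 lb (target 27.52 lb)
  Li2O: 44.68·0.07470 = 3.338 lb (target 3.338 lb)
  SiO2: 44.68·0.6389 + 141.8·0.9950 + 13.92·0.3322 = 174.3 lb (target 174.3 lb)
  BaO: 45.78·0.7776 = 35.60 lb (target 35.60 lb)
Consistency of the glass mass: Σ batch − LOI loss = 250.0 lb (oxide target masses add up to 250.0 lb; stated basis 250.0 lb — rounding explains the deltas).
Whole-batch sum: Σ batch = 261.2 lb; ignition loss, Σ(batch × LOI) = 11.20 lb; yield: glass divided by total = 95.71%.

Batch per 250.0 lb melt:
  barium carbonate: 45.78 lb
  spodumene: 44.68 lb
  glass-grade sand: 141.8 lb
  alumina: 15.03 lb
  zircon sand: 13.92 lb
Total batch = 261.2 lb; LOI loss = 11.20 lb; yield = 95.71%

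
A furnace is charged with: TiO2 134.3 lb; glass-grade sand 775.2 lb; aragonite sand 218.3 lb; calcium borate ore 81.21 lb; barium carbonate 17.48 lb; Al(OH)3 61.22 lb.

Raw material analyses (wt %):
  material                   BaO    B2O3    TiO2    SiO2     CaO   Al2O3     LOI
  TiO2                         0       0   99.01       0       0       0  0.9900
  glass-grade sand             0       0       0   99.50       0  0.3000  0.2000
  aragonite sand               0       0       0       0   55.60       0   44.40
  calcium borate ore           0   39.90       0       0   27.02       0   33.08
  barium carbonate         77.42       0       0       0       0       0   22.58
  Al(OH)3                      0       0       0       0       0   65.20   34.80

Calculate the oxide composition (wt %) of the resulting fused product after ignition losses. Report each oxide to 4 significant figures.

Each numeric step carries exact precision throughout. Working values are shown, rounded to 4 significant figures, when written out — every reported result takes exactly one rounding — derived quantities are recomputed at full precision (ignition loss, glass mass, totals, the yield, six oxide percentages) from the batch weights at 1136 lb of glass, as quoted within problem or answer.
Oxide-by-oxide delivered mass:
  BaO: 17.48·0.7742 = 13.53 lb
  B2O3: 81.21·0.3990 = 32.40 lb
  TiO2: 134.3·0.9901 = 133.0 lb
  SiO2: 775.2·0.9950 = 771.3 lb
  CaO: 218.3·0.5560 + 81.21·0.2702 = 143.3 lb
  Al2O3: 775.2·0.003000 + 61.22·0.6520 = 42.24 lb
LOI: 134.3·0.009900 + 775.2·0.002000 + 218.3·0.4440 + 81.21·0.3308 + 17.48·0.2258 + 61.22·0.3480 = 151.9 lb
Glass = total batch minus LOI = 1288 − 151.9 = 1136 lb (consistent with Σ oxide mass)
wt %: oxide over glass, times 100

Glass mass = 1136 lb (batch 1288 − LOI 151.9).
Composition: BaO 1.192%, B2O3 2.853%, TiO2 11.71%, SiO2 67.91%, CaO 12.62%, Al2O3 3.719%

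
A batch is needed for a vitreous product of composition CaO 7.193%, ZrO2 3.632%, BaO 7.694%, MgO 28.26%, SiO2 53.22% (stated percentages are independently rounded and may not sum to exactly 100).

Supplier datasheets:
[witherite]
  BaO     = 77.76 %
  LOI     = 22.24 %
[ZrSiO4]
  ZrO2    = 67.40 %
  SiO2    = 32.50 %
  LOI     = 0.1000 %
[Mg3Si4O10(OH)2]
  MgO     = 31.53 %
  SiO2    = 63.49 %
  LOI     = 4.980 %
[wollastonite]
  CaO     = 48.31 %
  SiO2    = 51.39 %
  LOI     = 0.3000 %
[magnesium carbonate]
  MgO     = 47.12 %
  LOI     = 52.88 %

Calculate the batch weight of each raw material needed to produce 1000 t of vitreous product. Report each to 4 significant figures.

Batch per 1000 t vitreous product:
  witherite: 98.95 t
  ZrSiO4: 53.89 t
  Mg3Si4O10(OH)2: 690.1 t
  wollastonite: 148.9 t
  magnesium carbonate: 137.9 t
Total batch = 1130 t; LOI loss = 129.8 t; yield = 88.51%

In-progress results appear, rounded to four significant figures, across the worked steps. The working math maintains full float precision all the way through; every reported result takes exactly one rounding. The derived quantities, which include five oxide percentages, net glass mass, yield, totals, LOI, are carried at full float precision, as set out in problem or answer, starting from the weights at 1000 t of glass.
Target oxide masses per 1000 t vitreous product:
  CaO: 7.193% × 1000 = 71.93 t
  ZrO2: 3.632% × 1000 = 36.32 t
  BaO: 7.694% × 1000 = 76.94 t
  MgO: 28.26% × 1000 = 282.6 t
  SiO2: 53.22% × 1000 = 532.2 t
Oxide-by-oxide audit given the weights on record, for the quoted basis mass (each sum matches its target mass modulo rounding of the values):
  CaO: 148.9·0.4831 = 71.93 t (target 71.93 t)
  ZrO2: 53.89·0.6740 = 36.32 t (target 36.32 t)
  BaO: 98.95·0.7776 = 76.94 t (target 76.94 t)
  MgO: 690.1·0.3153 + 137.9·0.4712 = 282.6 t (target 282.6 t)
  SiO2: 53.89·0.3250 + 690.1·0.6349 + 148.9·0.5139 = 532.2 t (target 532.2 t)
Glass-mass closure: whole batch net of LOI = 999.9 t (the Σ of target masses is 1000 t; stated basis 1000 t — rounding explains the deltas).
Batch total: Σ batch = 1130 t; the LOI term Σ batch·LOI equals 129.8 t; yield, glass over the total, = 88.51%.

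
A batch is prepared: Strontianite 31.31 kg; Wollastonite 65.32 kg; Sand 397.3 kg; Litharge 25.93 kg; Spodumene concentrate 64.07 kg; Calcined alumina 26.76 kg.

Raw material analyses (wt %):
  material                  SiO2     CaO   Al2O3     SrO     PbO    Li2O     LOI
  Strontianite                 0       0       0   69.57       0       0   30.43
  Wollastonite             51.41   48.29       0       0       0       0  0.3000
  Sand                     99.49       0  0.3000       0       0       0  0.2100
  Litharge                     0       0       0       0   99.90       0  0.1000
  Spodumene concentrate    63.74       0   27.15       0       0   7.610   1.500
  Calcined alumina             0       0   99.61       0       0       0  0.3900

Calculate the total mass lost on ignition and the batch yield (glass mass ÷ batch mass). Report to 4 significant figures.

LOI loss = 11.65 kg; glass = 599.0 kg; yield = 98.09%

Values along the way are printed, with 4-significant-digit rounding, between the steps — each numeric step holds exact precision throughout. Exactly one rounding is applied to every reported figure; derived quantities (six oxide percentages, the yield, LOI, glass mass, the totals) are rebuilt using the weight values per 599.0 kg of glass at exact precision exactly as printed in the question or the answer.
Ignition loss by material:
  Strontianite: 31.31 × 0.3043 = 9.528 kg
  Wollastonite: 65.32 × 0.003000 = 0.1960 kg
  Sand: 397.3 × 0.002100 = 0.8343 kg
  Litharge: 25.93 × 0.001000 = 0.02593 kg
  Spodumene concentrate: 64.07 × 0.01500 = 0.9610 kg
  Calcined alumina: 26.76 × 0.003900 = 0.1044 kg
Total LOI = 11.65 kg
Glass = batch − LOI = 610.7 − 11.65 = 599.0 kg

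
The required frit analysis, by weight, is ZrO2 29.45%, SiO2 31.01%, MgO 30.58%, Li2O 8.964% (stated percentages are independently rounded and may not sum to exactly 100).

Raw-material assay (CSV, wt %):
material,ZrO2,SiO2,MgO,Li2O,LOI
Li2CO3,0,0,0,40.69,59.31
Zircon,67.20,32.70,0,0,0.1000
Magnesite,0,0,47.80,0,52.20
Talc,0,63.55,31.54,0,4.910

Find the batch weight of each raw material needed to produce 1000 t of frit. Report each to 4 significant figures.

Batch per 1000 t frit:
  Li2CO3: 220.3 t
  Zircon: 438.2 t
  Magnesite: 466.6 t
  Talc: 262.5 t
Total batch = 1388 t; LOI loss = 387.6 t; yield = 72.07%

Intermediates are printed, rounded to four significant digits, in the working; every computation keeps full float precision in every operation — every reported number undergoes a single rounding — derived quantities, including the totals, LOI, net glass mass, four oxide percentages, yield, are computed from the weighed amounts at 1000 t of glass in full precision as quoted within either problem or answer.
The oxide mass targets at 1000 t frit:
  ZrO2: 29.45% × 1000 = 294.5 t
  SiO2: 31.01% × 1000 = 310.1 t
  MgO: 30.58% × 1000 = 305.8 t
  Li2O: 8.964% × 1000 = 89.64 t
A balance pass over the oxides, on the weights just shown, relative to the basis at hand (oxide sums agree with the targets given rounding of the digits):
  ZrO2: 438.2·0.6720 = 294.5 t (target 294.5 t)
  SiO2: 438.2·0.3270 + 262.5·0.6355 = 310.1 t (target 310.1 t)
  MgO: 466.6·0.4780 + 262.5·0.3154 = 305.8 t (target 305.8 t)
  Li2O: 220.3·0.4069 = 89.64 t (target 89.64 t)
Glass mass check: total charge less LOI = 1000 t (oxide target masses add up to 1000 t; with the basis standing at 1000 t — any gap is answer rounding).
Summing the batch: Σ batch = 1388 t; LOI removed, Σ of batch·LOI: 387.6 t; glass ÷ batch gives a yield of 72.07%.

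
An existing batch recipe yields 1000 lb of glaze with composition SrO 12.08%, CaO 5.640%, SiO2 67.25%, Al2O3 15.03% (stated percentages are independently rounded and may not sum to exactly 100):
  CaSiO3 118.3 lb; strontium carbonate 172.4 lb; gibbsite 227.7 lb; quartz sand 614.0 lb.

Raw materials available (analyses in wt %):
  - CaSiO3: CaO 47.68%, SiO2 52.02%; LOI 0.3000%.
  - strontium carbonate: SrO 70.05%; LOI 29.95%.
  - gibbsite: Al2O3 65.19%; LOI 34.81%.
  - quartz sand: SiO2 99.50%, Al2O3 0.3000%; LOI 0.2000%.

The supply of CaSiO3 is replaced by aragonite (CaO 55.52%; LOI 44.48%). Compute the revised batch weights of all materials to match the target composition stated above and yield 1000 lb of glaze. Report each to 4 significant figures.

Revised batch per 1000 lb glaze:
  aragonite: 101.6 lb
  strontium carbonate: 172.4 lb
  gibbsite: 227.4 lb
  quartz sand: 675.9 lb
Total batch = 1177 lb; LOI loss = 177.3 lb

Values along the way are printed, with 4-significant-digit rounding, when written out. Every computation keeps exact precision through every step. Exactly one rounding goes into every reported figure. Derived quantities are recomputed at full float precision (the four compositions, net glass mass, totals, yield, ignition loss) starting from the weights for 1000 lb of glass as given in problem or answer.
Target oxide masses per 1000 lb glaze:
  SrO: 12.08% × 1000 = 120.8 lb
  CaO: 5.640% × 1000 = 56.40 lb
  SiO2: 67.25% × 1000 = 672.5 lb
  Al2O3: 15.03% × 1000 = 150.3 lb
A balance pass over the oxides, with the batch weights as given, relative to the basis at hand (oxide sums agree with the targets modulo rounding of the values):
  SrO: 172.4·0.7005 = 120.8 lb (target 120.8 lb)
  CaO: 101.6·0.5552 = 56.41 lb (target 56.40 lb)
  SiO2: 675.9·0.9950 = 672.5 lb (target 672.5 lb)
  Al2O3: 227.4·0.6519 + 675.9·0.003000 = 150.3 lb (target 150.3 lb)
Glass mass check: the batch minus its LOI: 1000 lb (summing oxide targets gives 1000 lb; stated basis 1000 lb — a pure rounding effect).
Total batch = Σ batch = 1177 lb; LOI removed, Σ of batch·LOI: 177.3 lb; as yield: glass ÷ batch → 84.94%.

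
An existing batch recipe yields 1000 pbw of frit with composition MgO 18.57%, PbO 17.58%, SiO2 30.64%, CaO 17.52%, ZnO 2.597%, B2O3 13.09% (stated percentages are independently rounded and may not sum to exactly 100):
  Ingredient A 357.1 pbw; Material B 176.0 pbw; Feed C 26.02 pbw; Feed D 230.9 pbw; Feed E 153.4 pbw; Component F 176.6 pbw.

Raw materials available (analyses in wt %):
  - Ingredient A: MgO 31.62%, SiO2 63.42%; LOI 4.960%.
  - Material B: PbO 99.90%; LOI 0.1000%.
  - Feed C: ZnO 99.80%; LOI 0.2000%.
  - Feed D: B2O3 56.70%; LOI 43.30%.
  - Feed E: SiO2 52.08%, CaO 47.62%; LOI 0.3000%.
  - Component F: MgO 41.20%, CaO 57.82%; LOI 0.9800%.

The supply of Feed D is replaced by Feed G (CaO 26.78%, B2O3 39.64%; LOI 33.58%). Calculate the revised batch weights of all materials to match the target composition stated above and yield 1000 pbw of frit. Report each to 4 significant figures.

Revised batch per 1000 pbw frit:
  Ingredient A: 443.5 pbw
  Material B: 176.0 pbw
  Feed C: 26.02 pbw
  Feed G: 330.2 pbw
  Feed E: 48.23 pbw
  Component F: 110.3 pbw
Total batch = 1134 pbw; LOI loss = 134.3 pbw

Working values appear with 4-significant-figure rounding on the page. All internal work holds full precision in all steps. A single rounding yields every reported result; derived quantities (glass mass, totals, ignition loss, the six compositions, the yield) are computed using the weight values on 1000 pbw of glass in full float precision as set out in the problem or answer text.
The oxide mass targets at 1000 pbw frit:
  MgO: 18.57% × 1000 = 185.7 pbw
  PbO: 17.58% × 1000 = 175.8 pbw
  SiO2: 30.64% × 1000 = 306.4 pbw
  CaO: 17.52% × 1000 = 175.2 pbw
  ZnO: 2.597% × 1000 = 25.97 pbw
  B2O3: 13.09% × 1000 = 130.9 pbw
Mass-balance tally per oxide per the reported batch figures, at the basis given (sum by sum, the targets are met net of answer rounding effects):
  MgO: 443.5·0.3162 + 110.3·0.4120 = 185.7 pbw (target 185.7 pbw)
  PbO: 176.0·0.9990 = 175.8 pbw (target 175.8 pbw)
  SiO2: 443.5·0.6342 + 48.23·0.5208 = 306.4 pbw (target 306.4 pbw)
  CaO: 330.2·0.2678 + 48.23·0.4762 + 110.3·0.5782 = 175.2 pbw (target 175.2 pbw)
  ZnO: 26.02·0.9980 = 25.97 pbw (target 25.97 pbw)
  B2O3: 330.2·0.3964 = 130.9 pbw (target 130.9 pbw)
Mass balance on the glass: the batch minus its LOI: 999.9 pbw (the Σ of target masses is 1000 pbw; basis as stated: 1000 pbw — deltas are rounding alone).
Batch total: Σ batch = 1134 pbw; ignition loss, Σ(batch × LOI) = 134.3 pbw; yield: glass divided by total = 88.16%.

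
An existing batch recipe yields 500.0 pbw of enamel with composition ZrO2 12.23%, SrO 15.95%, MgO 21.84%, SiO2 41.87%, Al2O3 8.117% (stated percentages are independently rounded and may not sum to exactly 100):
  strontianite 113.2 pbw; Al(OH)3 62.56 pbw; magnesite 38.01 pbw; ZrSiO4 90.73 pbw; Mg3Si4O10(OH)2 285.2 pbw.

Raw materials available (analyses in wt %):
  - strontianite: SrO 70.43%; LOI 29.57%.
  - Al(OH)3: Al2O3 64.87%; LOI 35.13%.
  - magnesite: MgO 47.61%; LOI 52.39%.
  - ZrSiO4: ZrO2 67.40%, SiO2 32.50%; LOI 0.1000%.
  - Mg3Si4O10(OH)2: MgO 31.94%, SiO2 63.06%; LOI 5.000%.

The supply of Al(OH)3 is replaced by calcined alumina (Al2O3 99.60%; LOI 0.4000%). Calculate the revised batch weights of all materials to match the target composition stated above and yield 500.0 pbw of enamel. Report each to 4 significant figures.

Revised batch per 500.0 pbw enamel:
  strontianite: 113.2 pbw
  calcined alumina: 40.75 pbw
  magnesite: 38.01 pbw
  ZrSiO4: 90.73 pbw
  Mg3Si4O10(OH)2: 285.2 pbw
Total batch = 567.9 pbw; LOI loss = 67.90 pbw

In-progress results are printed, with 4-significant-figure rounding, alongside each step; all arithmetic carries full precision at each step. Each reported figure takes a single rounding — the derived quantities (totals, ignition loss, the five compositions, the yield, glass mass) are re-derived in full float precision from the batch weights for 500.0 pbw of glass as written in the question or the answer.
The oxide mass targets at 500.0 pbw enamel:
  ZrO2: 12.23% × 500.0 = 61.15 pbw
  SrO: 15.95% × 500.0 = 79.75 pbw
  MgO: 21.84% × 500.0 = 109.2 pbw
  SiO2: 41.87% × 500.0 = 209.4 pbw
  Al2O3: 8.117% × 500.0 = 40.59 pbw
Balance tally, oxide-wise, on the weights just shown, against the basis in use (oxide sums agree with the targets exact up to rounding of places):
  ZrO2: 90.73·0.6740 = 61.15 pbw (target 61.15 pbw)
  SrO: 113.2·0.7043 = 79.73 pbw (target 79.75 pbw)
  MgO: 38.01·0.4761 + 285.2·0.3194 = 109.2 pbw (target 109.2 pbw)
  SiO2: 90.73·0.3250 + 285.2·0.6306 = 209.3 pbw (target 209.4 pbw)
  Al2O3: 40.75·0.9960 = 40.59 pbw (target 40.59 pbw)
Auditing the glass mass value: net batch after ignition = 500.0 pbw (summing oxide targets gives 500.0 pbw; basis as stated: 500.0 pbw — rounding explains the deltas).
Batch grand total — Σ batch = 567.9 pbw; Σ batch·LOI gives LOI loss = 67.90 pbw; glass ÷ batch gives a yield of 88.04%.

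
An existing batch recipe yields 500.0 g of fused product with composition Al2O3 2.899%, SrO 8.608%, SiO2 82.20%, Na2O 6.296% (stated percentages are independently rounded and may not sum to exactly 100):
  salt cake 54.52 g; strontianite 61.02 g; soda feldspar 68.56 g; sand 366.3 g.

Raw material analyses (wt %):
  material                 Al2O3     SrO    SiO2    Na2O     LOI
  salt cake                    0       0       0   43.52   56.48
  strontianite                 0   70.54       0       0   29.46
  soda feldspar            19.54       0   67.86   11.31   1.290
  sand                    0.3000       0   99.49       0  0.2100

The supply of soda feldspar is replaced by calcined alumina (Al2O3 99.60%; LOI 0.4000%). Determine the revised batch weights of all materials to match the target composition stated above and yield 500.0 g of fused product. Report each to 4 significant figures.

Revised batch per 500.0 g fused product:
  salt cake: 72.33 g
  strontianite: 61.02 g
  calcined alumina: 13.31 g
  sand: 413.1 g
Total batch = 559.8 g; LOI loss = 59.75 g

The whole derivation runs at exact precision through the solve — values along the way are shown (rounded to four significant digits) as written; every reported result takes just one rounding. Derived quantities, which include four oxide percentages, totals, LOI, net glass mass, yield, are re-derived in exact precision, as set out in the problem or answer text, from the weighed amounts for 500.0 g of glass.
Per-oxide target masses for 500.0 g fused product:
  Al2O3: 2.899% × 500.0 = 14.50 g
  SrO: 8.608% × 500.0 = 43.04 g
  SiO2: 82.20% × 500.0 = 411.0 g
  Na2O: 6.296% × 500.0 = 31.48 g
Mass-balance tally per oxide applying the batch weights above, on the stated basis (target by target, the sums agree net of answer rounding effects):
  Al2O3: 13.31·0.9960 + 413.1·0.003000 = 14.50 g (target 14.50 g)
  SrO: 61.02·0.7054 = 43.04 g (target 43.04 g)
  SiO2: 413.1·0.9949 = 411.0 g (target 411.0 g)
  Na2O: 72.33·0.4352 = 31.48 g (target 31.48 g)
Glass mass check: whole batch net of LOI = 500.0 g (oxide target masses add up to 500.0 g; stated basis 500.0 g — deltas are rounding alone).
Batch total: Σ batch = 559.8 g; LOI loss = Σ batch·LOI = 59.75 g; the yield ratio, glass ÷ batch: 89.33%.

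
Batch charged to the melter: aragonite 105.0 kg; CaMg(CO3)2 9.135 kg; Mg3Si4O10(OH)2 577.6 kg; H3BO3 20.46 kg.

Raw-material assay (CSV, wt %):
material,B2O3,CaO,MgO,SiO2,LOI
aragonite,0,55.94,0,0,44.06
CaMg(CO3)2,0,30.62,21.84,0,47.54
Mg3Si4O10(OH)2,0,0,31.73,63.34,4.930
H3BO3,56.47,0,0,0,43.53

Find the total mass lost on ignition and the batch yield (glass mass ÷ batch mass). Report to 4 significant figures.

LOI loss = 87.99 kg; glass = 624.2 kg; yield = 87.65%

All internal work holds exact precision at every stage; the intermediate values are printed with 4-significant-digit rounding as written. Exactly one rounding is applied to every reported number. The derived quantities are re-derived from the weighed amounts per 624.2 kg of glass in full float precision (LOI, the yield, the totals, the four compositions, glass mass) as they appear in the question or the answer.
Per-material ignition loss:
  aragonite: 105.0 × 0.4406 = 46.26 kg
  CaMg(CO3)2: 9.135 × 0.4754 = 4.343 kg
  Mg3Si4O10(OH)2: 577.6 × 0.04930 = 28.48 kg
  H3BO3: 20.46 × 0.4353 = 8.906 kg
Total LOI = 87.99 kg
Glass = batch − LOI = 712.2 − 87.99 = 624.2 kg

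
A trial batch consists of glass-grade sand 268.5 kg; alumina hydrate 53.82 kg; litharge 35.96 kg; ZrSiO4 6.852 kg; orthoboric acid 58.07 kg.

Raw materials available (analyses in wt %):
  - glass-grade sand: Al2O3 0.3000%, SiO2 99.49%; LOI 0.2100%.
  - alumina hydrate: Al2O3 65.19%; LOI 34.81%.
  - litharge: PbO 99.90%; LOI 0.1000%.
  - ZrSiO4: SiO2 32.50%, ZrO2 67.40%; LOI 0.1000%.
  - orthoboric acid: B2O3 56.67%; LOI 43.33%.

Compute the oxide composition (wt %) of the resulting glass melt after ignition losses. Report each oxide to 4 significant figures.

Glass mass = 378.7 kg (batch 423.2 − LOI 44.50).
Composition: B2O3 8.690%, PbO 9.486%, Al2O3 9.477%, SiO2 71.13%, ZrO2 1.220%

Mid-chain values appear, rounded to four significant figures, when written out; each numeric step holds full precision at every stage — a single rounding completes each reported number; all derived quantities, which include ignition loss, totals, glass mass, yield, five oxide percentages, are rebuilt at full precision, as given in either problem or answer, from the weighed amounts on 378.7 kg of glass.
Oxide masses out of the charge:
  B2O3: 58.07·0.5667 = 32.91 kg
  PbO: 35.96·0.9990 = 35.92 kg
  Al2O3: 268.5·0.003000 + 53.82·0.6519 = 35.89 kg
  SiO2: 268.5·0.9949 + 6.852·0.3250 = 269.4 kg
  ZrO2: 6.852·0.6740 = 4.618 kg
LOI: 268.5·0.002100 + 53.82·0.3481 + 35.96·0.001000 + 6.852·0.001000 + 58.07·0.4333 = 44.50 kg
Glass = total batch minus LOI = 423.2 − 44.50 = 378.7 kg (the oxide masses sum to this)
wt %: oxide over glass, times 100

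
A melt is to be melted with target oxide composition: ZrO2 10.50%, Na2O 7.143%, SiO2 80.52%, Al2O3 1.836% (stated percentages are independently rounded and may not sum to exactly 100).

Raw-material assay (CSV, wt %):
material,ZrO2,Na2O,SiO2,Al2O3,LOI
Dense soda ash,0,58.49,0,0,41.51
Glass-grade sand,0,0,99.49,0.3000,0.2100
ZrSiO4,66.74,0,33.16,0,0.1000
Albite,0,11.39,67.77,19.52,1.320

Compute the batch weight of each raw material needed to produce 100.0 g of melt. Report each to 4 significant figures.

Batch per 100.0 g melt:
  Dense soda ash: 10.59 g
  Glass-grade sand: 70.02 g
  ZrSiO4: 15.73 g
  Albite: 8.330 g
Total batch = 104.7 g; LOI loss = 4.669 g; yield = 95.54%

The intermediate values are shown rounded to four significant digits at each printed step — the working math carries full float precision at each step. Each reported figure takes just one rounding. All derived quantities are carried at full precision (glass mass, the four compositions, the yield, ignition loss, totals) using the weight values on 100.0 g of glass precisely as stated by the question or the answer.
The oxide mass targets at 100.0 g melt:
  ZrO2: 10.50% × 100.0 = 10.50 g
  Na2O: 7.143% × 100.0 = 7.143 g
  SiO2: 80.52% × 100.0 = 80.52 g
  Al2O3: 1.836% × 100.0 = 1.836 g
Per-oxide balance check on the weights just shown, relative to the basis at hand (oxide sums agree with the targets exact up to rounding of places):
  ZrO2: 15.73·0.6674 = 10.50 g (target 10.50 g)
  Na2O: 10.59·0.5849 + 8.330·0.1139 = 7.143 g (target 7.143 g)
  SiO2: 70.02·0.9949 + 15.73·0.3316 + 8.330·0.6777 = 80.52 g (target 80.52 g)
  Al2O3: 70.02·0.003000 + 8.330·0.1952 = 1.836 g (target 1.836 g)
The glass-mass cross-check: total charge less LOI = 100.0 g (oxide target masses add up to 100.0 g; basis as stated: 100.0 g — gaps are rounding artifacts).
Batch grand total — Σ batch = 104.7 g; LOI removed, Σ of batch·LOI: 4.669 g; glass ÷ batch gives a yield of 95.54%.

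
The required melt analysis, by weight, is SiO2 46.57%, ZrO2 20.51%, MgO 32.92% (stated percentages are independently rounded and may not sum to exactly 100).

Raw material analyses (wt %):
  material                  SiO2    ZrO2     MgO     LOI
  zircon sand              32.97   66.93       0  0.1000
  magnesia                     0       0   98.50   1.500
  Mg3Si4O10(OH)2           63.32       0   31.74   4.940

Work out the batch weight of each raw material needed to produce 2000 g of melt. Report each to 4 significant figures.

Batch per 2000 g melt:
  zircon sand: 612.9 g
  magnesia: 297.3 g
  Mg3Si4O10(OH)2: 1152 g
Total batch = 2062 g; LOI loss = 61.98 g; yield = 96.99%

Working values appear rounded to four significant digits in the printout — all arithmetic maintains exact precision through the solve — a single rounding yields every reported number — all derived quantities (totals, the yield, ignition loss, three oxide percentages, glass mass) are recomputed from the batch weights at 2000 g of glass in full float precision precisely as stated by question or answer.
The oxide mass targets at 2000 g melt:
  SiO2: 46.57% × 2000 = 931.4 g
  ZrO2: 20.51% × 2000 = 410.2 g
  MgO: 32.92% × 2000 = 658.4 g
A balance pass over the oxides, using the reported weights, on the stated basis (delivered sums recover each target exact up to rounding of places):
  SiO2: 612.9·0.3297 + 1152·0.6332 = 931.5 g (target 931.4 g)
  ZrO2: 612.9·0.6693 = 410.2 g (target 410.2 g)
  MgO: 297.3·0.9850 + 1152·0.3174 = 658.5 g (target 658.4 g)
Mass balance on the glass: net batch after ignition = 2000 g (oxide target masses add up to 2000 g; against the stated basis, 2000 g — any gap is answer rounding).
Batch grand total — Σ batch = 2062 g; LOI removed, Σ of batch·LOI: 61.98 g; glass ÷ batch gives a yield of 96.99%.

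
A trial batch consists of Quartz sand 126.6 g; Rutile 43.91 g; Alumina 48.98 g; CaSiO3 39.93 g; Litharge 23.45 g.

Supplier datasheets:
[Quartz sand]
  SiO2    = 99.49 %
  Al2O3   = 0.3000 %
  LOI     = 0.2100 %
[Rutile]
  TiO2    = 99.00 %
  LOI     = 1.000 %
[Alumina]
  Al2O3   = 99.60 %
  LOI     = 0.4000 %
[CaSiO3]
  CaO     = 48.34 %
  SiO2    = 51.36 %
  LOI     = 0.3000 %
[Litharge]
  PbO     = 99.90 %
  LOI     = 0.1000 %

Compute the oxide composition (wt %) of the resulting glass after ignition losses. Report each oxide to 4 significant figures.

The working math keeps full precision at each step. In-progress results are printed (rounded to 4 significant digits) as written — each reported result receives exactly one rounding; the derived quantities (the yield, net glass mass, LOI, totals, five oxide percentages) are carried at exact precision starting from the weights at 281.8 g of glass, as they appear in the problem or the answer.
What the batch supplies per oxide:
  CaO: 39.93·0.4834 = 19.30 g
  SiO2: 126.6·0.9949 + 39.93·0.5136 = 146.5 g
  Al2O3: 126.6·0.003000 + 48.98·0.9960 = 49.16 g
  PbO: 23.45·0.9990 = 23.43 g
  TiO2: 43.91·0.9900 = 43.47 g
LOI: 126.6·0.002100 + 43.91·0.01000 + 48.98·0.004000 + 39.93·0.003000 + 23.45·0.001000 = 1.044 g
batch − LOI leaves glass = 282.9 − 1.044 = 281.8 g (= Σ oxide masses)
wt %: oxide over glass, times 100

Glass mass = 281.8 g (batch 282.9 − LOI 1.044).
Composition: CaO 6.849%, SiO2 51.97%, Al2O3 17.44%, PbO 8.312%, TiO2 15.42%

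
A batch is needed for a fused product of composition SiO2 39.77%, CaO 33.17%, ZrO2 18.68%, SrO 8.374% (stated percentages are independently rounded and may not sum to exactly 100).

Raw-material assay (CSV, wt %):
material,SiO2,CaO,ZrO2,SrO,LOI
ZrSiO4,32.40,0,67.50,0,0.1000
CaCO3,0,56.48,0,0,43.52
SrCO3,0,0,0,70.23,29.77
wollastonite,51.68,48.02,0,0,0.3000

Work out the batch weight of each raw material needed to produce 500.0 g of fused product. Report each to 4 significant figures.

Batch per 500.0 g fused product:
  ZrSiO4: 138.4 g
  CaCO3: 40.26 g
  SrCO3: 59.62 g
  wollastonite: 298.0 g
Total batch = 536.3 g; LOI loss = 36.30 g; yield = 93.23%

All arithmetic runs at full float precision at every stage — the intermediate values appear with 4-significant-digit rounding within the worked lines. Each reported result carries a single rounding — all derived quantities, including the four compositions, ignition loss, the yield, glass mass, totals, are carried from the batch weights per 500.0 g of glass in exact precision, as written in the question or the answer.
The oxide mass targets at 500.0 g fused product:
  SiO2: 39.77% × 500.0 = 198.8 g
  CaO: 33.17% × 500.0 = 165.8 g
  ZrO2: 18.68% × 500.0 = 93.40 g
  SrO: 8.374% × 500.0 = 41.87 g
Oxide-by-oxide audit with the batch weights as given, at the basis given (each sum matches its target mass within answer rounding):
  SiO2: 138.4·0.3240 + 298.0·0.5168 = 198.8 g (target 198.8 g)
  CaO: 40.26·0.5648 + 298.0·0.4802 = 165.8 g (target 165.8 g)
  ZrO2: 138.4·0.6750 = 93.42 g (target 93.40 g)
  SrO: 59.62·0.7023 = 41.87 g (target 41.87 g)
The glass-mass cross-check: total batch − LOI = 500.0 g (per-oxide target masses sum to 500.0 g; basis as stated: 500.0 g — any gap is answer rounding).
Batch total: Σ batch = 536.3 g; loss to ignition Σ batch·LOI = 36.30 g; as yield: glass ÷ batch → 93.23%.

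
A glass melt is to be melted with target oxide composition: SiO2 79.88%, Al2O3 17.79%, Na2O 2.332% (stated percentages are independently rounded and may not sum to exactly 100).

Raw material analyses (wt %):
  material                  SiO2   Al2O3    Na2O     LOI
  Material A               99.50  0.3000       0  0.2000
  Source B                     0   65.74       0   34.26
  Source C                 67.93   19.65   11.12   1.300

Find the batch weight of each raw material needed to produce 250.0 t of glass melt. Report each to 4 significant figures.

The intermediate values are displayed rounded to 4 significant figures in the working; all arithmetic carries exact precision throughout. Each reported number carries a single rounding. The derived quantities are recomputed from the batch weights for 250.0 t of glass at full precision (glass mass, LOI, three oxide percentages, totals, the yield), precisely as stated by the problem or answer text.
The oxide mass targets at 250.0 t glass melt:
  SiO2: 79.88% × 250.0 = 199.7 t
  Al2O3: 17.79% × 250.0 = 44.48 t
  Na2O: 2.332% × 250.0 = 5.830 t
Per-oxide balance check per the reported batch figures, on the stated basis (delivered sums recover each target net of answer rounding effects):
  SiO2: 164.9·0.9950 + 52.43·0.6793 = 199.7 t (target 199.7 t)
  Al2O3: 164.9·0.003000 + 51.23·0.6574 + 52.43·0.1965 = 44.48 t (target 44.48 t)
  Na2O: 52.43·0.1112 = 5.830 t (target 5.830 t)
The glass-mass cross-check: batch total minus LOI = 250.0 t (targets for the oxides total 250.0 t; stated basis 250.0 t — a pure rounding effect).
Whole-batch sum: Σ batch = 268.6 t; LOI loss = Σ batch·LOI = 18.56 t; yield: glass divided by total = 93.09%.

Batch per 250.0 t glass melt:
  Material A: 164.9 t
  Source B: 51.23 t
  Source C: 52.43 t
Total batch = 268.6 t; LOI loss = 18.56 t; yield = 93.09%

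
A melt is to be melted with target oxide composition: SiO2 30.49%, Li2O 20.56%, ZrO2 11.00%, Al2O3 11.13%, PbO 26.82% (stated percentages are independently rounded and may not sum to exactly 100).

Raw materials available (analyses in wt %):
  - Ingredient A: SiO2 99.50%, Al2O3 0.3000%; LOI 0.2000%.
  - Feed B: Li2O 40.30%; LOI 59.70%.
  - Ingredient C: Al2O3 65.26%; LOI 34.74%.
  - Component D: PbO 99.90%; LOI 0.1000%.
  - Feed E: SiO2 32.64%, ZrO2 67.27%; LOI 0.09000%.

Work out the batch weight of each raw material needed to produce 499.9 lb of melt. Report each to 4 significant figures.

The intermediate values are printed (rounded to 4 significant figures) across the worked steps. Exact precision is kept at each step. Every reported number sees exactly one rounding. The derived quantities (the yield, the totals, the five compositions, glass mass, ignition loss) are rebuilt at full float precision using the weight values at 499.9 lb of glass as written in the problem or the answer.
Target masses of each oxide per 499.9 lb melt:
  SiO2: 30.49% × 499.9 = 152.4 lb
  Li2O: 20.56% × 499.9 = 102.8 lb
  ZrO2: 11.00% × 499.9 = 54.99 lb
  Al2O3: 11.13% × 499.9 = 55.64 lb
  PbO: 26.82% × 499.9 = 134.1 lb
A balance pass over the oxides, using the reported weights, versus the basis set out (oxide sums agree with the targets exact up to rounding of places):
  SiO2: 126.4·0.9950 + 81.74·0.3264 = 152.4 lb (target 152.4 lb)
  Li2O: 255.0·0.4030 = 102.8 lb (target 102.8 lb)
  ZrO2: 81.74·0.6727 = 54.99 lb (target 54.99 lb)
  Al2O3: 126.4·0.003000 + 84.68·0.6526 = 55.64 lb (target 55.64 lb)
  PbO: 134.2·0.9990 = 134.1 lb (target 134.1 lb)
Auditing the glass mass value: total charge less LOI = 499.9 lb (summing oxide targets gives 499.9 lb; with the basis standing at 499.9 lb — gaps are rounding artifacts).
Batch grand total — Σ batch = 682.0 lb; loss to ignition Σ batch·LOI = 182.1 lb; yield, glass over the total, = 73.30%.

Batch per 499.9 lb melt:
  Ingredient A: 126.4 lb
  Feed B: 255.0 lb
  Ingredient C: 84.68 lb
  Component D: 134.2 lb
  Feed E: 81.74 lb
Total batch = 682.0 lb; LOI loss = 182.1 lb; yield = 73.30%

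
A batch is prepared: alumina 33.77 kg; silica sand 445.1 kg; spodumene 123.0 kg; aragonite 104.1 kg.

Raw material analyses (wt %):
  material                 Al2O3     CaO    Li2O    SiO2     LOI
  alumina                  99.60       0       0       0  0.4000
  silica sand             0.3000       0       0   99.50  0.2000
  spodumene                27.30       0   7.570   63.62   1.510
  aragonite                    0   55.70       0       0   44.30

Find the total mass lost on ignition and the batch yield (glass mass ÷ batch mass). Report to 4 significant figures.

Each numeric step carries full precision throughout; the intermediate values are displayed (rounded to 4 significant figures) within the worked lines — exactly one rounding lands on each reported number. The derived quantities, which include the totals, net glass mass, ignition loss, the four compositions, yield, are recomputed in full float precision, as set out in question or answer, from the batch weights per 657.0 kg of glass.
Per-material ignition loss:
  alumina: 33.77 × 0.004000 = 0.1351 kg
  silica sand: 445.1 × 0.002000 = 0.8902 kg
  spodumene: 123.0 × 0.01510 = 1.857 kg
  aragonite: 104.1 × 0.4430 = 46.12 kg
Total LOI = 49.00 kg
Glass = batch − LOI = 706.0 − 49.00 = 657.0 kg

LOI loss = 49.00 kg; glass = 657.0 kg; yield = 93.06%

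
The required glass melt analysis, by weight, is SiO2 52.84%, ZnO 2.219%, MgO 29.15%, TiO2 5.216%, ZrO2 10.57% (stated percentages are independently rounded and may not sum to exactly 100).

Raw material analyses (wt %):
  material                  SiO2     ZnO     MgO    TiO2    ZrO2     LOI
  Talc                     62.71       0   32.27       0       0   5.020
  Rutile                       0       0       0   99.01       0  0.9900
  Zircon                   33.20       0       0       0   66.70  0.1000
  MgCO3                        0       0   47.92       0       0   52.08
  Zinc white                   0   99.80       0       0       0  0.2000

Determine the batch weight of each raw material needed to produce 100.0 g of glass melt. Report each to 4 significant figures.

Batch per 100.0 g glass melt:
  Talc: 75.87 g
  Rutile: 5.268 g
  Zircon: 15.85 g
  MgCO3: 9.738 g
  Zinc white: 2.223 g
Total batch = 108.9 g; LOI loss = 8.953 g; yield = 91.78%

In-progress results appear (rounded to four significant digits) at each printed step. All internal work runs at exact precision all the way through; a single rounding finalizes each reported result — the derived quantities (glass mass, ignition loss, the yield, five oxide percentages, the totals) are computed in exact precision from the batch weights on 100.0 g of glass as written in either problem or answer.
Oxide-by-oxide targets in 100.0 g glass melt:
  SiO2: 52.84% × 100.0 = 52.84 g
  ZnO: 2.219% × 100.0 = 2.219 g
  MgO: 29.15% × 100.0 = 29.15 g
  TiO2: 5.216% × 100.0 = 5.216 g
  ZrO2: 10.57% × 100.0 = 10.57 g
Verifying the oxide balance given the weights on record, relative to the basis at hand (delivered sums recover each target inside rounding margins):
  SiO2: 75.87·0.6271 + 15.85·0.3320 = 52.84 g (target 52.84 g)
  ZnO: 2.223·0.9980 = 2.219 g (target 2.219 g)
  MgO: 75.87·0.3227 + 9.738·0.4792 = 29.15 g (target 29.15 g)
  TiO2: 5.268·0.9901 = 5.216 g (target 5.216 g)
  ZrO2: 15.85·0.6670 = 10.57 g (target 10.57 g)
Glass-mass closure: total charge less LOI = 100.0 g (the targets, summed, come to 100.0 g; basis as stated: 100.0 g — a pure rounding effect).
Adding the batch up: Σ batch = 108.9 g; loss to ignition Σ batch·LOI = 8.953 g; as yield: glass ÷ batch → 91.78%.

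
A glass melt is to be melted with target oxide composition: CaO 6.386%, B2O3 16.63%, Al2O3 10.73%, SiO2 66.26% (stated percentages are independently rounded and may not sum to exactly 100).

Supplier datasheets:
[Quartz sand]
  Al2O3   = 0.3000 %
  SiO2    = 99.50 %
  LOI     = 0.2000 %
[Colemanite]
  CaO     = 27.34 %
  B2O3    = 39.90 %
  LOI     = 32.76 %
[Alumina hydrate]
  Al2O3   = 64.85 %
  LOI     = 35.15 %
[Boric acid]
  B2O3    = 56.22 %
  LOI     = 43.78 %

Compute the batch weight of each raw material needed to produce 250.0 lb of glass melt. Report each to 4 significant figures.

Batch per 250.0 lb glass melt:
  Quartz sand: 166.5 lb
  Colemanite: 58.39 lb
  Alumina hydrate: 40.59 lb
  Boric acid: 32.51 lb
Total batch = 298.0 lb; LOI loss = 47.96 lb; yield = 83.90%

Full precision is kept all the way through; the intermediate values are displayed rounded off to 4 significant digits when written out. Each reported result is rounded only once. Derived quantities, which include yield, totals, ignition loss, the four compositions, net glass mass, are carried in full precision, precisely as stated by the problem or answer text, starting from the weights at 250.0 lb of glass.
The oxide mass targets at 250.0 lb glass melt:
  CaO: 6.386% × 250.0 = 15.96 lb
  B2O3: 16.63% × 250.0 = 41.58 lb
  Al2O3: 10.73% × 250.0 = 26.82 lb
  SiO2: 66.26% × 250.0 = 165.6 lb
Verifying the oxide balance on the weights just shown, on the stated basis (sums match the target masses once rounding is allowed for):
  CaO: 58.39·0.2734 = 15.96 lb (target 15.96 lb)
  B2O3: 58.39·0.3990 + 32.51·0.5622 = 41.57 lb (target 41.58 lb)
  Al2O3: 166.5·0.003000 + 40.59·0.6485 = 26.82 lb (target 26.82 lb)
  SiO2: 166.5·0.9950 = 165.7 lb (target 165.6 lb)
Glass mass check: whole batch net of LOI = 250.0 lb (targets for the oxides total 250.0 lb; against the stated basis, 250.0 lb — gaps are rounding artifacts).
Adding the batch up: Σ batch = 298.0 lb; Σ batch·LOI gives LOI loss = 47.96 lb; yield = glass ÷ total batch = 83.90%.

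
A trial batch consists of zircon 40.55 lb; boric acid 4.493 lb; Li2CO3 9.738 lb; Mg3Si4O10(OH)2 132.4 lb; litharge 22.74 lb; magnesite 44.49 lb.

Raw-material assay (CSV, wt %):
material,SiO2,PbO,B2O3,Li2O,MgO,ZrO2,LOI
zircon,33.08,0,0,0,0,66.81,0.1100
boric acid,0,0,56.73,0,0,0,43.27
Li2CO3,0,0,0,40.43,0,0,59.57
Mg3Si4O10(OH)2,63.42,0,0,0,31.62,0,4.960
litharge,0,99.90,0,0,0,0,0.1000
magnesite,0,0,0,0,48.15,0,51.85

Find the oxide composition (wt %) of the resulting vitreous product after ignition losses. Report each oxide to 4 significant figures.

Glass mass = 217.0 lb (batch 254.4 − LOI 37.45).
Composition: SiO2 44.88%, PbO 10.47%, B2O3 1.175%, Li2O 1.815%, MgO 29.17%, ZrO2 12.49%

All internal work holds full precision at all times — values along the way are rounded to 4 significant figures when quoted. Exactly one rounding goes into every reported figure. All derived quantities are computed from the weighed amounts at 217.0 lb of glass at full float precision (LOI, the yield, net glass mass, totals, the six compositions) as written in problem or answer.
Per-oxide mass from batch:
  SiO2: 40.55·0.3308 + 132.4·0.6342 = 97.38 lb
  PbO: 22.74·0.9990 = 22.72 lb
  B2O3: 4.493·0.5673 = 2.549 lb
  Li2O: 9.738·0.4043 = 3.937 lb
  MgO: 132.4·0.3162 + 44.49·0.4815 = 63.29 lb
  ZrO2: 40.55·0.6681 = 27.09 lb
LOI: 40.55·0.001100 + 4.493·0.4327 + 9.738·0.5957 + 132.4·0.04960 + 22.74·0.001000 + 44.49·0.5185 = 37.45 lb
Glass = total batch minus LOI = 254.4 − 37.45 = 217.0 lb (= Σ oxide masses)
wt % = 100 × oxide mass / glass mass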